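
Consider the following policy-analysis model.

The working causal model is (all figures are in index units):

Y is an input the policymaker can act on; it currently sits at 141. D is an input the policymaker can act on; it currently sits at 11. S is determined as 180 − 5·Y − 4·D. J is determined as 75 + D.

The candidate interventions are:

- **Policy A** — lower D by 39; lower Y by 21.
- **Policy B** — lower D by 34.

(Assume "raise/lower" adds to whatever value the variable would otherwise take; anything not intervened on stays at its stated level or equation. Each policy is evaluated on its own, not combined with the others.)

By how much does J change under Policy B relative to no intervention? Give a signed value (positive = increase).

Baseline:
  D = 11
  J = 75 + 11 = 86
Policy B (D − 34):
  D = 11 − 34 = -23
  J = 75 + (-23) = 52
Change in J: 52 − 86 = -34

-34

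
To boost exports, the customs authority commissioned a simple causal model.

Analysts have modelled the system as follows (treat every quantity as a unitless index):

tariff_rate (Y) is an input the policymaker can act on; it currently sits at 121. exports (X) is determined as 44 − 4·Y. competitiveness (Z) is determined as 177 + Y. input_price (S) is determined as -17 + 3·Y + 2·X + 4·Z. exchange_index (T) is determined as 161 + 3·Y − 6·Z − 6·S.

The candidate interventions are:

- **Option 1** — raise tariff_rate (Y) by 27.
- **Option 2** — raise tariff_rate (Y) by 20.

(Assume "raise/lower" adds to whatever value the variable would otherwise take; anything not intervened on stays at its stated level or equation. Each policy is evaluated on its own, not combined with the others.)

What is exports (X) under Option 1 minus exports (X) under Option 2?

Option 1 (Y + 27):
  Y = 121 + 27 = 148
  X = 44 − 4·148 = -548
Option 2 (Y + 20):
  Y = 121 + 20 = 141
  X = 44 − 4·141 = -520
X: -548 − (-520) = -28

-28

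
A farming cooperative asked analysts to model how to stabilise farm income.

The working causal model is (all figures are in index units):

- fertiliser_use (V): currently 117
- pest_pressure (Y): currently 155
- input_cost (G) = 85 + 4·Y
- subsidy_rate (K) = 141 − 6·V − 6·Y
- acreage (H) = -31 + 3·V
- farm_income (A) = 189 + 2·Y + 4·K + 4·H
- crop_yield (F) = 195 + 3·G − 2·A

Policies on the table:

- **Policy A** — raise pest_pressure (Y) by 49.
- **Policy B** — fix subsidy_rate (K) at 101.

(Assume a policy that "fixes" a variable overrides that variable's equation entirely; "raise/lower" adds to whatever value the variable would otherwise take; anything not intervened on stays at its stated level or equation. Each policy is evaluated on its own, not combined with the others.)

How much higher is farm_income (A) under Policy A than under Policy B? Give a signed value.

Policy A (Y + 49):
  V = 117
  Y = 155 + 49 = 204
  K = 141 − 6·117 − 6·204 = -1785
  H = -31 + 3·117 = 320
  A = 189 + 2·204 + 4·(-1785) + 4·320 = -5263
Policy B (K := 101):
  V = 117
  Y = 155
  K = 101
  H = -31 + 3·117 = 320
  A = 189 + 2·155 + 4·101 + 4·320 = 2183
A: -5263 − 2183 = -7446

-7446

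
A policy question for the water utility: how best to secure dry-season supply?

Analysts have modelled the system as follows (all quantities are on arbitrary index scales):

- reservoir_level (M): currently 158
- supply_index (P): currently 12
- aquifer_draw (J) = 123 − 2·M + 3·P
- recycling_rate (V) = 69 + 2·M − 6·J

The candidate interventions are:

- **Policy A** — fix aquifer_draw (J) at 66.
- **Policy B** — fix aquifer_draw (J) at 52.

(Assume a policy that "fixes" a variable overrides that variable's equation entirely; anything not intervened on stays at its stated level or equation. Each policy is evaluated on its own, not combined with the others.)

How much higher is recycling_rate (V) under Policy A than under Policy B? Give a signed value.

Policy A (J := 66):
  M = 158
  P = 12
  J = 66
  V = 69 + 2·158 − 6·66 = -11
Policy B (J := 52):
  M = 158
  P = 12
  J = 52
  V = 69 + 2·158 − 6·52 = 73
V: -11 − 73 = -84

-84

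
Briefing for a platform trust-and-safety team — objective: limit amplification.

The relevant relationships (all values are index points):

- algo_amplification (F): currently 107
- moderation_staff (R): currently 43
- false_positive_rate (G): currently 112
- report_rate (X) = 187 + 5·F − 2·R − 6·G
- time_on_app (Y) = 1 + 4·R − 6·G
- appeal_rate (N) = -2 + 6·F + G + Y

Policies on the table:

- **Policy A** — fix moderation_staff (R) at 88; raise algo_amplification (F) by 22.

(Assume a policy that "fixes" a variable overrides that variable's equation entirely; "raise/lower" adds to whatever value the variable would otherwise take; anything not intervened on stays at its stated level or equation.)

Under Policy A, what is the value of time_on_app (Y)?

-319

Policy A (R := 88, F + 22):
  R = 88
  G = 112
  Y = 1 + 4·88 − 6·112 = -319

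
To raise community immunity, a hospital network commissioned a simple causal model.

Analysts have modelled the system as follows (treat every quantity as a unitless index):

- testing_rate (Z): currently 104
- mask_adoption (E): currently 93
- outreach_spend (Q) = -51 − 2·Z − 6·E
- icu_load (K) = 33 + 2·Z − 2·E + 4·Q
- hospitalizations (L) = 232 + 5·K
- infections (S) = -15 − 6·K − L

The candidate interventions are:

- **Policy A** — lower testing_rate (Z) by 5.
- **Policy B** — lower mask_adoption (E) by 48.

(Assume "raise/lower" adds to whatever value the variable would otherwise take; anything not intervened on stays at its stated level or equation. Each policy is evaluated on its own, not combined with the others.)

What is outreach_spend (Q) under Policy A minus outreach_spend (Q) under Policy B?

-278

Policy A (Z − 5):
  Z = 104 − 5 = 99
  E = 93
  Q = -51 − 2·99 − 6·93 = -807
Policy B (E − 48):
  Z = 104
  E = 93 − 48 = 45
  Q = -51 − 2·104 − 6·45 = -529
Q: -807 − (-529) = -278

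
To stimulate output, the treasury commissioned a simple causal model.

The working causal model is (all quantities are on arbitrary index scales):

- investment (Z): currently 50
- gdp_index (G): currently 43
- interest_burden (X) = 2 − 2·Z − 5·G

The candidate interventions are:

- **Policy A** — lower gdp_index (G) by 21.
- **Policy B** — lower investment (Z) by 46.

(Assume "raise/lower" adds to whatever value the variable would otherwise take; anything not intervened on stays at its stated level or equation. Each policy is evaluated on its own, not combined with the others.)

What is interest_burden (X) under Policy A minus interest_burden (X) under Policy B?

Policy A (G − 21):
  Z = 50
  G = 43 − 21 = 22
  X = 2 − 2·50 − 5·22 = -208
Policy B (Z − 46):
  Z = 50 − 46 = 4
  G = 43
  X = 2 − 2·4 − 5·43 = -221
X: -208 − (-221) = 13

13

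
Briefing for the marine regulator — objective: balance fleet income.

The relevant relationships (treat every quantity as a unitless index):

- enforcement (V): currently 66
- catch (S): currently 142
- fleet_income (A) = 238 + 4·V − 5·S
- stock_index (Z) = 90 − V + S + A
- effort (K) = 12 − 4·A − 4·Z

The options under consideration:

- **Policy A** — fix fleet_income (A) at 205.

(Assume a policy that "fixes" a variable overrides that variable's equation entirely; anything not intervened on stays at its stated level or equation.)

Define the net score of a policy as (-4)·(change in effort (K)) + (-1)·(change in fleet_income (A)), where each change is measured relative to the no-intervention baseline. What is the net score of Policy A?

12803

Baseline:
  V = 66
  S = 142
  A = 238 + 4·66 − 5·142 = -208
  Z = 90 − 66 + 142 + (-208) = -42
  K = 12 − 4·(-208) − 4·(-42) = 1012
Policy A (A := 205):
  V = 66
  S = 142
  A = 205
  Z = 90 − 66 + 142 + 205 = 371
  K = 12 − 4·205 − 4·371 = -2292
ΔK = -2292 − 1012 = -3304; ΔA = 205 − (-208) = 413
Score = (-4)·(-3304) + (-1)·413 = 12803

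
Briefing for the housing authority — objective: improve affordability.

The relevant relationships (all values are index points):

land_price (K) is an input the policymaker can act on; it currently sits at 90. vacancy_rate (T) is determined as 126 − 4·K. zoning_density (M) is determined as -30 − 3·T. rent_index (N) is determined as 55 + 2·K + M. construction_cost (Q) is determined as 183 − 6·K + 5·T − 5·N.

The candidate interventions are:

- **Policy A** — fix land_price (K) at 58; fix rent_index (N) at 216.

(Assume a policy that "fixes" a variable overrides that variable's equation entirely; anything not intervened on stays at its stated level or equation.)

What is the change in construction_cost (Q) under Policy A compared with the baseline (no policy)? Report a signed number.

Baseline:
  K = 90
  T = 126 − 4·90 = -234
  M = -30 − 3·(-234) = 672
  N = 55 + 2·90 + 672 = 907
  Q = 183 − 6·90 + 5·(-234) − 5·907 = -6062
Policy A (K := 58, N := 216):
  K = 58
  T = 126 − 4·58 = -106
  M = -30 − 3·(-106) = 288
  N = 216
  Q = 183 − 6·58 + 5·(-106) − 5·216 = -1775
Change in Q: -1775 − (-6062) = 4287

4287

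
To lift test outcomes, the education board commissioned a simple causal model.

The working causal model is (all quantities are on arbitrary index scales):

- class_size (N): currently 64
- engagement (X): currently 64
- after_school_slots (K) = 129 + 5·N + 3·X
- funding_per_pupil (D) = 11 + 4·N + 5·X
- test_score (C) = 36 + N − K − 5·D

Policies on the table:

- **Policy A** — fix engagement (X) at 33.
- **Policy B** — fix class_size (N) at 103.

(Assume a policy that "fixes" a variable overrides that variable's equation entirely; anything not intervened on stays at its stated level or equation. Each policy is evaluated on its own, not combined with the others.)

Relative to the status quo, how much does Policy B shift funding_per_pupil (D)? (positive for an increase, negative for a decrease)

Baseline:
  N = 64
  X = 64
  D = 11 + 4·64 + 5·64 = 587
Policy B (N := 103):
  N = 103
  X = 64
  D = 11 + 4·103 + 5·64 = 743
Change in D: 743 − 587 = 156

156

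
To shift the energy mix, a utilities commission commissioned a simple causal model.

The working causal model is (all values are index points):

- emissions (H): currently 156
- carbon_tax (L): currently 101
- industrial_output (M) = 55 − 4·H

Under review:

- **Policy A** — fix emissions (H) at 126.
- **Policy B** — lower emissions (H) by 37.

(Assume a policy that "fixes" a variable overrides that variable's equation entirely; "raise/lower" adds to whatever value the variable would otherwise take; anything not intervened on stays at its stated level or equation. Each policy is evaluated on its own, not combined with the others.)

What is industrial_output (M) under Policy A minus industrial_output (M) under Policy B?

Policy A (H := 126):
  H = 126
  M = 55 − 4·126 = -449
Policy B (H − 37):
  H = 156 − 37 = 119
  M = 55 − 4·119 = -421
M: -449 − (-421) = -28

-28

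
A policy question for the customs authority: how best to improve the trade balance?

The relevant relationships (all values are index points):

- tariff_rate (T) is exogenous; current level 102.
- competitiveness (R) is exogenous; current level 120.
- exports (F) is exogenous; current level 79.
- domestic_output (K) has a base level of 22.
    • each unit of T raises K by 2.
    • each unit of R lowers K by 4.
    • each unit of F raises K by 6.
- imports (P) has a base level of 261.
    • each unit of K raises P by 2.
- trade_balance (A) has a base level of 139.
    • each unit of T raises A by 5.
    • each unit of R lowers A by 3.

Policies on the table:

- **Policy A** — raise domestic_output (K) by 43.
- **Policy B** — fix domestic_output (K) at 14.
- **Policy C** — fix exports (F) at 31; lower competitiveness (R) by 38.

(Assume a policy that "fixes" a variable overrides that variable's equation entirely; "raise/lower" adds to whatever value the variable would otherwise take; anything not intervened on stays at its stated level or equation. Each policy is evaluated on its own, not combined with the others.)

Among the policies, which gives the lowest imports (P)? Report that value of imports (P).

289

Policy A (K + 43):
  T = 102
  R = 120
  F = 79
  K = 22 + 2·102 − 4·120 + 6·79 (+43 from intervention) = 263
  P = 261 + 2·263 = 787
Policy B (K := 14):
  T = 102
  R = 120
  F = 79
  K = 14
  P = 261 + 2·14 = 289
Policy C (F := 31, R − 38):
  T = 102
  R = 120 − 38 = 82
  F = 31
  K = 22 + 2·102 − 4·82 + 6·31 = 84
  P = 261 + 2·84 = 429
Comparing — Policy A: P=787, Policy B: P=289, Policy C: P=429. Lowest is 289 (Policy B).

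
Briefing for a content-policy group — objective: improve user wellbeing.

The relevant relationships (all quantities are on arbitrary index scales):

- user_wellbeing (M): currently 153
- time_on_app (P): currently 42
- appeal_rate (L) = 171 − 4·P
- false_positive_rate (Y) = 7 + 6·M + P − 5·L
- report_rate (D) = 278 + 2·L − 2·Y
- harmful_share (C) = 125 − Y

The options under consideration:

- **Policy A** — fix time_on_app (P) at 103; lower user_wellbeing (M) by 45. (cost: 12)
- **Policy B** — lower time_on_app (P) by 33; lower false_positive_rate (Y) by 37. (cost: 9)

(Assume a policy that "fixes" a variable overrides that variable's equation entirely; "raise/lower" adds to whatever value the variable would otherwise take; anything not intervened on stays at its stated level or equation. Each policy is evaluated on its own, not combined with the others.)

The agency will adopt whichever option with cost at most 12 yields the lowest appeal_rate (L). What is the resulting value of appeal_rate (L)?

Policy A (P := 103, M − 45):
  P = 103
  L = 171 − 4·103 = -241
Policy B (P − 33, Y − 37):
  P = 42 − 33 = 9
  L = 171 − 4·9 = 135
Comparing — Policy A: L=-241, Policy B: L=135. Lowest is -241 (Policy A).

-241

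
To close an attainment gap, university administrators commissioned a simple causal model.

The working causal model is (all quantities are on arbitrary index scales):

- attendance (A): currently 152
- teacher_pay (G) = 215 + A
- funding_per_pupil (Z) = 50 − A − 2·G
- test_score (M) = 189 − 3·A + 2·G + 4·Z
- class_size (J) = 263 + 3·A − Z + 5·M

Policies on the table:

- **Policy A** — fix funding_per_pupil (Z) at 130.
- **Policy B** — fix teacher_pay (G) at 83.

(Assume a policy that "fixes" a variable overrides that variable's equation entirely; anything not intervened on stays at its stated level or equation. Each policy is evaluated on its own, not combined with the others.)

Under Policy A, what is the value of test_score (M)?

987

Policy A (Z := 130):
  A = 152
  G = 215 + 152 = 367
  Z = 130
  M = 189 − 3·152 + 2·367 + 4·130 = 987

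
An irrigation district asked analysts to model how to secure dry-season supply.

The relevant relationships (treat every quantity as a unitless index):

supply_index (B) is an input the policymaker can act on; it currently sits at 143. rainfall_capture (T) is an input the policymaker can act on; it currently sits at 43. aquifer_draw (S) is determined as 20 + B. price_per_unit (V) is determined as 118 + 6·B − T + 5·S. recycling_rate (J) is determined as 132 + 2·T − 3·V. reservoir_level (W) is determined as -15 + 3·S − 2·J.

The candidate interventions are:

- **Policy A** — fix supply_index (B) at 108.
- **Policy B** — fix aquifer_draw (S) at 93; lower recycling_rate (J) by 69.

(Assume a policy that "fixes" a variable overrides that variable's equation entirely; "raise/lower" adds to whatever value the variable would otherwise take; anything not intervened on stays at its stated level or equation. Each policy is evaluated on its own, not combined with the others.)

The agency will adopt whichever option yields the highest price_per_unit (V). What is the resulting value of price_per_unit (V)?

1398

Policy A (B := 108):
  B = 108
  T = 43
  S = 20 + 108 = 128
  V = 118 + 6·108 − 43 + 5·128 = 1363
Policy B (S := 93, J − 69):
  B = 143
  T = 43
  S = 93
  V = 118 + 6·143 − 43 + 5·93 = 1398
Comparing — Policy A: V=1363, Policy B: V=1398. Highest is 1398 (Policy B).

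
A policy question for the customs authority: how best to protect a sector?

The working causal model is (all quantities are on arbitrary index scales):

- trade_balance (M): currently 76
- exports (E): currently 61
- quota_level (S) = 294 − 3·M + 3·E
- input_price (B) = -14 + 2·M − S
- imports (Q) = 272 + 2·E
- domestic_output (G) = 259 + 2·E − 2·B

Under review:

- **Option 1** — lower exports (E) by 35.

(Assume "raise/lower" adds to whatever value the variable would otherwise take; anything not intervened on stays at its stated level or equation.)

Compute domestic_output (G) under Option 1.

323

Option 1 (E − 35):
  M = 76
  E = 61 − 35 = 26
  S = 294 − 3·76 + 3·26 = 144
  B = -14 + 2·76 − 144 = -6
  G = 259 + 2·26 − 2·(-6) = 323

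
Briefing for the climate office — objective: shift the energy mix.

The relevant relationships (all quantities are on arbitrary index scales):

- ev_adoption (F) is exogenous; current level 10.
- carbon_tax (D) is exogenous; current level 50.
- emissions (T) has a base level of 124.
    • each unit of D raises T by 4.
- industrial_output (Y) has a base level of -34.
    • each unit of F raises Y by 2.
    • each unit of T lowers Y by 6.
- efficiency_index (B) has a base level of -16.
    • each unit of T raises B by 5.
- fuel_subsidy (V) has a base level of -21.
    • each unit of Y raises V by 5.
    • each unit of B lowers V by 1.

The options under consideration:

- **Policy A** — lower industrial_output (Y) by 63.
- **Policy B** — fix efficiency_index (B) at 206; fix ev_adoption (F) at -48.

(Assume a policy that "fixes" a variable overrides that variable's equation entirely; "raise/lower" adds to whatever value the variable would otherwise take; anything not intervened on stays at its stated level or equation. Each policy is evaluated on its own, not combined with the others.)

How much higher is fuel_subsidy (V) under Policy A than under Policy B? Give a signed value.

-1133

Policy A (Y − 63):
  F = 10
  D = 50
  T = 124 + 4·50 = 324
  Y = -34 + 2·10 − 6·324 (−63 from intervention) = -2021
  B = -16 + 5·324 = 1604
  V = -21 + 5·(-2021) − 1604 = -11730
Policy B (B := 206, F := -48):
  F = -48
  D = 50
  T = 124 + 4·50 = 324
  Y = -34 + 2·(-48) − 6·324 = -2074
  B = 206
  V = -21 + 5·(-2074) − 206 = -10597
V: -11730 − (-10597) = -1133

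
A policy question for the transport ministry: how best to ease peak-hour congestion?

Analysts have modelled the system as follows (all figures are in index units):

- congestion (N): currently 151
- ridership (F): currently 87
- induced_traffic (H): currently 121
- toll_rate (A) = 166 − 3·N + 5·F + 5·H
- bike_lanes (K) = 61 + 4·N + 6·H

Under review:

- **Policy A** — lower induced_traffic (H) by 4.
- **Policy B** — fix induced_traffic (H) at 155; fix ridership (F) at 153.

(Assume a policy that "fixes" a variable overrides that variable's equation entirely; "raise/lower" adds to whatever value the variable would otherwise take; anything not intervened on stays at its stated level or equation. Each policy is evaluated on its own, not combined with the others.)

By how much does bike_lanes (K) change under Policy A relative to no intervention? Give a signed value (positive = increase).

-24

Baseline:
  N = 151
  H = 121
  K = 61 + 4·151 + 6·121 = 1391
Policy A (H − 4):
  N = 151
  H = 121 − 4 = 117
  K = 61 + 4·151 + 6·117 = 1367
Change in K: 1367 − 1391 = -24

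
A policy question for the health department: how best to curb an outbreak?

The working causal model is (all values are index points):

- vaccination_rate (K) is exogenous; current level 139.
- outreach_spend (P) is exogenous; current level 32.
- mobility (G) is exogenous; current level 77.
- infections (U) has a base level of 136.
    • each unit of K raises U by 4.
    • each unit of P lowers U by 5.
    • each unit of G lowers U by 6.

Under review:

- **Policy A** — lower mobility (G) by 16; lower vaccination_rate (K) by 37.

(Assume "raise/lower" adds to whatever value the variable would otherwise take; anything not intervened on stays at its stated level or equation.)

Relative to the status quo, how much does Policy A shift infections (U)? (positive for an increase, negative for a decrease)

Baseline:
  K = 139
  P = 32
  G = 77
  U = 136 + 4·139 − 5·32 − 6·77 = 70
Policy A (G − 16, K − 37):
  K = 139 − 37 = 102
  P = 32
  G = 77 − 16 = 61
  U = 136 + 4·102 − 5·32 − 6·61 = 18
Change in U: 18 − 70 = -52

-52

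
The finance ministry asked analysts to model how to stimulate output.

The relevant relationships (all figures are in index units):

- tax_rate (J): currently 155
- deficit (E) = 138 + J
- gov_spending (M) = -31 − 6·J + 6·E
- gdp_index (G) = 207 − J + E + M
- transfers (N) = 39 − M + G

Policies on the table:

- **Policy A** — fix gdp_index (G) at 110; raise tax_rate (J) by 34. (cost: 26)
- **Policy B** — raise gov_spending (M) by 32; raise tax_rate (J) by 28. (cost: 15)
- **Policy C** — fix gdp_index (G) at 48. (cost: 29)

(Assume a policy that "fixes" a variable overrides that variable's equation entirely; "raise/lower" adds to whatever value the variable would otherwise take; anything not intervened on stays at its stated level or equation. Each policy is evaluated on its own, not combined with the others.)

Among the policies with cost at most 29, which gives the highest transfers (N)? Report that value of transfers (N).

Policy A (G := 110, J + 34):
  J = 155 + 34 = 189
  E = 138 + 189 = 327
  M = -31 − 6·189 + 6·327 = 797
  G = 110
  N = 39 − 797 + 110 = -648
Policy B (M + 32, J + 28):
  J = 155 + 28 = 183
  E = 138 + 183 = 321
  M = -31 − 6·183 + 6·321 (+32 from intervention) = 829
  G = 207 − 183 + 321 + 829 = 1174
  N = 39 − 829 + 1174 = 384
Policy C (G := 48):
  J = 155
  E = 138 + 155 = 293
  M = -31 − 6·155 + 6·293 = 797
  G = 48
  N = 39 − 797 + 48 = -710
Comparing — Policy A: N=-648, Policy B: N=384, Policy C: N=-710. Highest is 384 (Policy B).

384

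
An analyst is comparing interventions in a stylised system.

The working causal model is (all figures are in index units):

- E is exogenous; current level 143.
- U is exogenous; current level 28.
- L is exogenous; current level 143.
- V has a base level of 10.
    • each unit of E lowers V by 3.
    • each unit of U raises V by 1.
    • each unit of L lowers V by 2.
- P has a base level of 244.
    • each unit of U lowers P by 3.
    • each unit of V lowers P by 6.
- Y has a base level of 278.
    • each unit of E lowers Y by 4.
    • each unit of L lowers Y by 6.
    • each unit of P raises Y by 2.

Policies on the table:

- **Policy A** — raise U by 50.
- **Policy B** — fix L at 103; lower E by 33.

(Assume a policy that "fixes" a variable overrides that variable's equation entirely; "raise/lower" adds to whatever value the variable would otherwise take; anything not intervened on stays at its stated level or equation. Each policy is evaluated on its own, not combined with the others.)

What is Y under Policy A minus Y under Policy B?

876

Policy A (U + 50):
  E = 143
  U = 28 + 50 = 78
  L = 143
  V = 10 − 3·143 + 78 − 2·143 = -627
  P = 244 − 3·78 − 6·(-627) = 3772
  Y = 278 − 4·143 − 6·143 + 2·3772 = 6392
Policy B (L := 103, E − 33):
  E = 143 − 33 = 110
  U = 28
  L = 103
  V = 10 − 3·110 + 28 − 2·103 = -498
  P = 244 − 3·28 − 6·(-498) = 3148
  Y = 278 − 4·110 − 6·103 + 2·3148 = 5516
Y: 6392 − 5516 = 876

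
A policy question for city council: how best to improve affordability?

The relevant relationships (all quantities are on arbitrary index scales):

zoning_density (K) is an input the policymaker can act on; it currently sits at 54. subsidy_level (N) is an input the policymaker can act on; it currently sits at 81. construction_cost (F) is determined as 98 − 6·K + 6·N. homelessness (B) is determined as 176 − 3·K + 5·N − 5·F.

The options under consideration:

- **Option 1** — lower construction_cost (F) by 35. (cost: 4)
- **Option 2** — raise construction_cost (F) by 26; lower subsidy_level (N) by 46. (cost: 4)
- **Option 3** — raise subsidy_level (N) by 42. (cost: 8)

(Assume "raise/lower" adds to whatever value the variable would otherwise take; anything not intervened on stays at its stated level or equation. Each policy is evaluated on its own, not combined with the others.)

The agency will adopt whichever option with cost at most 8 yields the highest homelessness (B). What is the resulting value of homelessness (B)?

139

Option 1 (F − 35):
  K = 54
  N = 81
  F = 98 − 6·54 + 6·81 (−35 from intervention) = 225
  B = 176 − 3·54 + 5·81 − 5·225 = -706
Option 2 (F + 26, N − 46):
  K = 54
  N = 81 − 46 = 35
  F = 98 − 6·54 + 6·35 (+26 from intervention) = 10
  B = 176 − 3·54 + 5·35 − 5·10 = 139
Option 3 (N + 42):
  K = 54
  N = 81 + 42 = 123
  F = 98 − 6·54 + 6·123 = 512
  B = 176 − 3·54 + 5·123 − 5·512 = -1931
Comparing — Option 1: B=-706, Option 2: B=139, Option 3: B=-1931. Highest is 139 (Option 2).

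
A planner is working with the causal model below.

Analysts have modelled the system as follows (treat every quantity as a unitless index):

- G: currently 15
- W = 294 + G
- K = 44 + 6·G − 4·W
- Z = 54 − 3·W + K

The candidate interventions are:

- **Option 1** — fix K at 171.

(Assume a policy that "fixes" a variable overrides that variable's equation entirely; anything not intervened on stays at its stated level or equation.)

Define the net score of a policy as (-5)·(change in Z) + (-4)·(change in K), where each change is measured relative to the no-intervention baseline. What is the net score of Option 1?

Baseline:
  G = 15
  W = 294 + 15 = 309
  K = 44 + 6·15 − 4·309 = -1102
  Z = 54 − 3·309 + (-1102) = -1975
Option 1 (K := 171):
  G = 15
  W = 294 + 15 = 309
  K = 171
  Z = 54 − 3·309 + 171 = -702
ΔZ = -702 − (-1975) = 1273; ΔK = 171 − (-1102) = 1273
Score = (-5)·1273 + (-4)·1273 = -11457

-11457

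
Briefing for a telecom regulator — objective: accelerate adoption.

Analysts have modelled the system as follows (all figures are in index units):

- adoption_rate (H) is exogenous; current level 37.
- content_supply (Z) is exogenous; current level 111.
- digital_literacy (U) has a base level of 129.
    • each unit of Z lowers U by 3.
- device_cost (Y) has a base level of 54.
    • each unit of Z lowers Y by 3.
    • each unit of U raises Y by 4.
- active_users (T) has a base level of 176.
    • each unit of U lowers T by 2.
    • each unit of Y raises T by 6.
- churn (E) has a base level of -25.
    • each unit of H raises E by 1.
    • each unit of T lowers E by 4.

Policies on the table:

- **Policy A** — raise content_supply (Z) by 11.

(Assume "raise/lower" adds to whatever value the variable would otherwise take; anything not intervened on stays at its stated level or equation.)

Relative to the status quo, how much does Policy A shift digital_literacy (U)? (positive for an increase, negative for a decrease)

-33

Baseline:
  Z = 111
  U = 129 − 3·111 = -204
Policy A (Z + 11):
  Z = 111 + 11 = 122
  U = 129 − 3·122 = -237
Change in U: -237 − (-204) = -33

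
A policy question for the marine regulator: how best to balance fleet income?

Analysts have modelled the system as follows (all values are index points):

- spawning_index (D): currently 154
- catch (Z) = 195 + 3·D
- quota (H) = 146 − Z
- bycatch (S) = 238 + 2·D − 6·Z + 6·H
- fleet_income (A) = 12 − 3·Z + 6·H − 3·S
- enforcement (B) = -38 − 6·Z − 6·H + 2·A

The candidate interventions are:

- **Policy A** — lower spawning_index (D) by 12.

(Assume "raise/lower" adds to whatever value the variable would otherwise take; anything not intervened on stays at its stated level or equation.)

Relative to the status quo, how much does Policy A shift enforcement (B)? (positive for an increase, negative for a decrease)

Baseline:
  D = 154
  Z = 195 + 3·154 = 657
  H = 146 − 657 = -511
  S = 238 + 2·154 − 6·657 + 6·(-511) = -6462
  A = 12 − 3·657 + 6·(-511) − 3·(-6462) = 14361
  B = -38 − 6·657 − 6·(-511) + 2·14361 = 27808
Policy A (D − 12):
  D = 154 − 12 = 142
  Z = 195 + 3·142 = 621
  H = 146 − 621 = -475
  S = 238 + 2·142 − 6·621 + 6·(-475) = -6054
  A = 12 − 3·621 + 6·(-475) − 3·(-6054) = 13461
  B = -38 − 6·621 − 6·(-475) + 2·13461 = 26008
Change in B: 26008 − 27808 = -1800

-1800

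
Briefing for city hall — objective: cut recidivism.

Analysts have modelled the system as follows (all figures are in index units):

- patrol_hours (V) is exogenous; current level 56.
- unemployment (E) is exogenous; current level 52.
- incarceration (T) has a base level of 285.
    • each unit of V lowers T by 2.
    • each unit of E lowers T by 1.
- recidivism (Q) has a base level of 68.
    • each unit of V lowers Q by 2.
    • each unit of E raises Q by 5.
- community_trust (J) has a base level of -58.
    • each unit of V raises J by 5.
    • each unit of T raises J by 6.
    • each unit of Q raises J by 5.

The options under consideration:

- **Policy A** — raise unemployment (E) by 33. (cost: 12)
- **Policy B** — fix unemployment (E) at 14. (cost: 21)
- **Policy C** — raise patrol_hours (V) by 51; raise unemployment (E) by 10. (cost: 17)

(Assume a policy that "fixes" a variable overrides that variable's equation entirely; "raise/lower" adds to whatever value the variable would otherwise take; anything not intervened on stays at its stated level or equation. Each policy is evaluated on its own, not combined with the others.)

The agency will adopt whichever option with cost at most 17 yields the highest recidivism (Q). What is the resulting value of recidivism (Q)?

Policy A (E + 33):
  V = 56
  E = 52 + 33 = 85
  Q = 68 − 2·56 + 5·85 = 381
Policy C (V + 51, E + 10):
  V = 56 + 51 = 107
  E = 52 + 10 = 62
  Q = 68 − 2·107 + 5·62 = 164
Comparing — Policy A: Q=381, Policy C: Q=164. Highest is 381 (Policy A).

381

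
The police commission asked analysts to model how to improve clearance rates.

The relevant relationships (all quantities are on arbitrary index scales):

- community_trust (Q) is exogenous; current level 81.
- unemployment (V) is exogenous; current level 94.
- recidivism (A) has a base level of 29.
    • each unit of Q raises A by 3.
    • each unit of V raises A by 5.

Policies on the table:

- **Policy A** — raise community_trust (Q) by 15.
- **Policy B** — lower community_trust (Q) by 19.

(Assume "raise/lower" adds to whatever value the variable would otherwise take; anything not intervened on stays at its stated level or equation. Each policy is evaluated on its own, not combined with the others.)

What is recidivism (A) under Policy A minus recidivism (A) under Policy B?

Policy A (Q + 15):
  Q = 81 + 15 = 96
  V = 94
  A = 29 + 3·96 + 5·94 = 787
Policy B (Q − 19):
  Q = 81 − 19 = 62
  V = 94
  A = 29 + 3·62 + 5·94 = 685
A: 787 − 685 = 102

102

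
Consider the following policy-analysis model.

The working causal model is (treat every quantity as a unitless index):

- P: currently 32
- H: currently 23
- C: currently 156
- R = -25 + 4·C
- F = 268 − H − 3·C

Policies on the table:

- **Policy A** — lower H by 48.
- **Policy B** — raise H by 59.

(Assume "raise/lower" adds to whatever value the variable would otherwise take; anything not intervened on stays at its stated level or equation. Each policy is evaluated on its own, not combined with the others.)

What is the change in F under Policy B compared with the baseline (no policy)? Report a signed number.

-59

Baseline:
  H = 23
  C = 156
  F = 268 − 23 − 3·156 = -223
Policy B (H + 59):
  H = 23 + 59 = 82
  C = 156
  F = 268 − 82 − 3·156 = -282
Change in F: -282 − (-223) = -59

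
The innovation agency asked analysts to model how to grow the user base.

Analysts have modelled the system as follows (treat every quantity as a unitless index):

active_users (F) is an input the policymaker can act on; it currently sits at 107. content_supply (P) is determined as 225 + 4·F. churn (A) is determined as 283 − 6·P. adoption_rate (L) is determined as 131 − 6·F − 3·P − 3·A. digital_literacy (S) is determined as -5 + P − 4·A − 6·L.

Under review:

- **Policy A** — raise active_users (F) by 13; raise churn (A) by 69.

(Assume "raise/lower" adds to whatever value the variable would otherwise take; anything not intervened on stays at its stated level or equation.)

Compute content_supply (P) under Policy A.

Policy A (F + 13, A + 69):
  F = 107 + 13 = 120
  P = 225 + 4·120 = 705

705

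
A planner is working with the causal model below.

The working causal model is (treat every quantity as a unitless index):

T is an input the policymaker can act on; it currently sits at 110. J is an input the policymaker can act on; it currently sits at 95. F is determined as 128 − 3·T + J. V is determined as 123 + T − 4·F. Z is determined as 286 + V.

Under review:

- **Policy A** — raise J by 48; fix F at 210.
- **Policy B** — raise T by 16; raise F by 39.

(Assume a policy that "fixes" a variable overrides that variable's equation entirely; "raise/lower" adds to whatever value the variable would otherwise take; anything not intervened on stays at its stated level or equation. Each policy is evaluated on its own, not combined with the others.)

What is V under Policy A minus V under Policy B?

Policy A (J + 48, F := 210):
  T = 110
  J = 95 + 48 = 143
  F = 210
  V = 123 + 110 − 4·210 = -607
Policy B (T + 16, F + 39):
  T = 110 + 16 = 126
  J = 95
  F = 128 − 3·126 + 95 (+39 from intervention) = -116
  V = 123 + 126 − 4·(-116) = 713
V: -607 − 713 = -1320

-1320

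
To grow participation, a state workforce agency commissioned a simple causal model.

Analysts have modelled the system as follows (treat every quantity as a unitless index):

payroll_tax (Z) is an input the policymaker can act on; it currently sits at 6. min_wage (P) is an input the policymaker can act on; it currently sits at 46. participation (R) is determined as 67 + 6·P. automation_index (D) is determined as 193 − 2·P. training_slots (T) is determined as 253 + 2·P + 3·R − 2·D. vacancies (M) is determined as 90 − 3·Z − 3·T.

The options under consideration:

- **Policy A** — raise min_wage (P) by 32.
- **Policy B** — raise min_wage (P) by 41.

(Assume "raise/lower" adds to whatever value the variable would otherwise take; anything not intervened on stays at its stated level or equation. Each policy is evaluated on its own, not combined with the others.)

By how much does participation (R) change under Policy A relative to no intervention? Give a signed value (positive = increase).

Baseline:
  P = 46
  R = 67 + 6·46 = 343
Policy A (P + 32):
  P = 46 + 32 = 78
  R = 67 + 6·78 = 535
Change in R: 535 − 343 = 192

192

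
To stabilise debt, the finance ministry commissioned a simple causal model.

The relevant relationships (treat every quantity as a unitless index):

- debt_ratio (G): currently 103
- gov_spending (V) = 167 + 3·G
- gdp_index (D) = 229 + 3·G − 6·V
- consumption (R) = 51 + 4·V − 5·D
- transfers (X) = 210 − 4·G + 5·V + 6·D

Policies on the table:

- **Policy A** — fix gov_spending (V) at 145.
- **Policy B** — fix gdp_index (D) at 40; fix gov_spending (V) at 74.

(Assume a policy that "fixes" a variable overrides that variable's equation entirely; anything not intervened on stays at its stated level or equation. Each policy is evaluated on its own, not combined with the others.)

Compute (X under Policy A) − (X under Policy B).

Policy A (V := 145):
  G = 103
  V = 145
  D = 229 + 3·103 − 6·145 = -332
  X = 210 − 4·103 + 5·145 + 6·(-332) = -1469
Policy B (D := 40, V := 74):
  G = 103
  V = 74
  D = 40
  X = 210 − 4·103 + 5·74 + 6·40 = 408
X: -1469 − 408 = -1877

-1877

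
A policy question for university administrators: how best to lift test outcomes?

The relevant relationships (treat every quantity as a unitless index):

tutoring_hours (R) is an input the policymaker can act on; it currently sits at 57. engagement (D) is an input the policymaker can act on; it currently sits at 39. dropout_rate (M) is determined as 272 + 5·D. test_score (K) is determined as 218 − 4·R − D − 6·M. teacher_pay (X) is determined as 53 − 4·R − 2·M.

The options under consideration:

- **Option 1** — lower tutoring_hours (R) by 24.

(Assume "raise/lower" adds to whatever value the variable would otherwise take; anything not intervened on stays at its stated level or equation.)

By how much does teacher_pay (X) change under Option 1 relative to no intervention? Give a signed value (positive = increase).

96

Baseline:
  R = 57
  D = 39
  M = 272 + 5·39 = 467
  X = 53 − 4·57 − 2·467 = -1109
Option 1 (R − 24):
  R = 57 − 24 = 33
  D = 39
  M = 272 + 5·39 = 467
  X = 53 − 4·33 − 2·467 = -1013
Change in X: -1013 − (-1109) = 96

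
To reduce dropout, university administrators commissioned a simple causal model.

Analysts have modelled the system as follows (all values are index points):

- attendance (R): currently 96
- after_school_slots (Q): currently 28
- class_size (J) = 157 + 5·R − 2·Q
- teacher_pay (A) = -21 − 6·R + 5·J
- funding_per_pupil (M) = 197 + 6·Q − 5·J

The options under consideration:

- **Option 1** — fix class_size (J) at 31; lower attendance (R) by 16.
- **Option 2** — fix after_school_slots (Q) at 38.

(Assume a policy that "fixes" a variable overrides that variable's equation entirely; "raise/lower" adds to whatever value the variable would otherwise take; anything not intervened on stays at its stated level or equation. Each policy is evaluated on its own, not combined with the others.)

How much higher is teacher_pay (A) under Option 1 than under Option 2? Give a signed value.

-2554

Option 1 (J := 31, R − 16):
  R = 96 − 16 = 80
  Q = 28
  J = 31
  A = -21 − 6·80 + 5·31 = -346
Option 2 (Q := 38):
  R = 96
  Q = 38
  J = 157 + 5·96 − 2·38 = 561
  A = -21 − 6·96 + 5·561 = 2208
A: -346 − 2208 = -2554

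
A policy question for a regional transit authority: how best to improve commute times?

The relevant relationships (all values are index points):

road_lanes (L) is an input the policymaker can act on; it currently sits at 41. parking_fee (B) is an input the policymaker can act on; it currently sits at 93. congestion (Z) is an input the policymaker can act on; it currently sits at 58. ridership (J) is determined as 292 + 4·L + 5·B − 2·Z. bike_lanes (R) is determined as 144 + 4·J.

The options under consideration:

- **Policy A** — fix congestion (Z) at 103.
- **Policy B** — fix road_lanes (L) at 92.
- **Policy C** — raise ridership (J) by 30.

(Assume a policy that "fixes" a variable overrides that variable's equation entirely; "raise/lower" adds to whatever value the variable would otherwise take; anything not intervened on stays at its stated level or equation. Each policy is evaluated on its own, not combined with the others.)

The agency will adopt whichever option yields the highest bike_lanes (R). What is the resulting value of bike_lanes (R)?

Policy A (Z := 103):
  L = 41
  B = 93
  Z = 103
  J = 292 + 4·41 + 5·93 − 2·103 = 715
  R = 144 + 4·715 = 3004
Policy B (L := 92):
  L = 92
  B = 93
  Z = 58
  J = 292 + 4·92 + 5·93 − 2·58 = 1009
  R = 144 + 4·1009 = 4180
Policy C (J + 30):
  L = 41
  B = 93
  Z = 58
  J = 292 + 4·41 + 5·93 − 2·58 (+30 from intervention) = 835
  R = 144 + 4·835 = 3484
Comparing — Policy A: R=3004, Policy B: R=4180, Policy C: R=3484. Highest is 4180 (Policy B).

4180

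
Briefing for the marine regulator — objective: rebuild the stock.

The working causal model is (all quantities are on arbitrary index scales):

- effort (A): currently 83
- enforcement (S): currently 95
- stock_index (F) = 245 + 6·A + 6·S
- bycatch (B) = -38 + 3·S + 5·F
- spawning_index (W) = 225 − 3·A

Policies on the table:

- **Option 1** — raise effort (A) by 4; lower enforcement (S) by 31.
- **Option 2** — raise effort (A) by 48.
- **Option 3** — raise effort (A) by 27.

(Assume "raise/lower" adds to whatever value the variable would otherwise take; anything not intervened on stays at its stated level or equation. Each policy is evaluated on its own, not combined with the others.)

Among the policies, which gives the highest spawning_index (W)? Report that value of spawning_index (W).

Option 1 (A + 4, S − 31):
  A = 83 + 4 = 87
  W = 225 − 3·87 = -36
Option 2 (A + 48):
  A = 83 + 48 = 131
  W = 225 − 3·131 = -168
Option 3 (A + 27):
  A = 83 + 27 = 110
  W = 225 − 3·110 = -105
Comparing — Option 1: W=-36, Option 2: W=-168, Option 3: W=-105. Highest is -36 (Option 1).

-36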